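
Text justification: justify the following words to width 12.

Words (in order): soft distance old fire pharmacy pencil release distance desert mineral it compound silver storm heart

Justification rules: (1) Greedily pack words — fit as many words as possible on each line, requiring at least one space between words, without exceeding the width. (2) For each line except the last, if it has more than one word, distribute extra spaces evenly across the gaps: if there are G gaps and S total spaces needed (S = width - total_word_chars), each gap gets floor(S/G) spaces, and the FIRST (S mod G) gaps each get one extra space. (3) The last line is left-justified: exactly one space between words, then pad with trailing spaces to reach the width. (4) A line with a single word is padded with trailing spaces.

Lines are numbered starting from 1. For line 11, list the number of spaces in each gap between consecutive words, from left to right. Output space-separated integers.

Answer: 1

Derivation:
Line 1: ['soft'] (min_width=4, slack=8)
Line 2: ['distance', 'old'] (min_width=12, slack=0)
Line 3: ['fire'] (min_width=4, slack=8)
Line 4: ['pharmacy'] (min_width=8, slack=4)
Line 5: ['pencil'] (min_width=6, slack=6)
Line 6: ['release'] (min_width=7, slack=5)
Line 7: ['distance'] (min_width=8, slack=4)
Line 8: ['desert'] (min_width=6, slack=6)
Line 9: ['mineral', 'it'] (min_width=10, slack=2)
Line 10: ['compound'] (min_width=8, slack=4)
Line 11: ['silver', 'storm'] (min_width=12, slack=0)
Line 12: ['heart'] (min_width=5, slack=7)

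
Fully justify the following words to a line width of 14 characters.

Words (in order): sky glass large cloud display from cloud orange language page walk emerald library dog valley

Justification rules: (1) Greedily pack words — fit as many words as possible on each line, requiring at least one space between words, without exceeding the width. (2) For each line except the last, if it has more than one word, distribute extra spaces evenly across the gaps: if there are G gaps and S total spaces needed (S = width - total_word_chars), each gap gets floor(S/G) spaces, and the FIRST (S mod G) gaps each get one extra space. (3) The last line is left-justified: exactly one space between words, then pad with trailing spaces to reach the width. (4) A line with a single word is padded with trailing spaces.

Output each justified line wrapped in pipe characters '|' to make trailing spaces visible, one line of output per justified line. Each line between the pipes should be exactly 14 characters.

Answer: |sky      glass|
|large    cloud|
|display   from|
|cloud   orange|
|language  page|
|walk   emerald|
|library    dog|
|valley        |

Derivation:
Line 1: ['sky', 'glass'] (min_width=9, slack=5)
Line 2: ['large', 'cloud'] (min_width=11, slack=3)
Line 3: ['display', 'from'] (min_width=12, slack=2)
Line 4: ['cloud', 'orange'] (min_width=12, slack=2)
Line 5: ['language', 'page'] (min_width=13, slack=1)
Line 6: ['walk', 'emerald'] (min_width=12, slack=2)
Line 7: ['library', 'dog'] (min_width=11, slack=3)
Line 8: ['valley'] (min_width=6, slack=8)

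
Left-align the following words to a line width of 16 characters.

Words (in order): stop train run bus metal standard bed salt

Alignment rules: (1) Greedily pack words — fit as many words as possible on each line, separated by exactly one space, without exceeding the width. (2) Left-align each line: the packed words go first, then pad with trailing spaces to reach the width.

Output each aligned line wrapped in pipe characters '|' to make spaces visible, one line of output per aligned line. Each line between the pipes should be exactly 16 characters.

Line 1: ['stop', 'train', 'run'] (min_width=14, slack=2)
Line 2: ['bus', 'metal'] (min_width=9, slack=7)
Line 3: ['standard', 'bed'] (min_width=12, slack=4)
Line 4: ['salt'] (min_width=4, slack=12)

Answer: |stop train run  |
|bus metal       |
|standard bed    |
|salt            |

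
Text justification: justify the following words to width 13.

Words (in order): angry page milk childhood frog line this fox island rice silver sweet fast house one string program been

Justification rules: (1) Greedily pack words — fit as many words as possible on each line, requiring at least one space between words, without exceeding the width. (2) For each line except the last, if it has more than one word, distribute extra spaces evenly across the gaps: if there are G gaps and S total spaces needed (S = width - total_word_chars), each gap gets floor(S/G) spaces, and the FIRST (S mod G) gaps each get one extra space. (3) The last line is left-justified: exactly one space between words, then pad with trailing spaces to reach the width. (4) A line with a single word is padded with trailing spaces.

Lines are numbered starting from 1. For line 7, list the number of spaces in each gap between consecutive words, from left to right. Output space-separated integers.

Line 1: ['angry', 'page'] (min_width=10, slack=3)
Line 2: ['milk'] (min_width=4, slack=9)
Line 3: ['childhood'] (min_width=9, slack=4)
Line 4: ['frog', 'line'] (min_width=9, slack=4)
Line 5: ['this', 'fox'] (min_width=8, slack=5)
Line 6: ['island', 'rice'] (min_width=11, slack=2)
Line 7: ['silver', 'sweet'] (min_width=12, slack=1)
Line 8: ['fast', 'house'] (min_width=10, slack=3)
Line 9: ['one', 'string'] (min_width=10, slack=3)
Line 10: ['program', 'been'] (min_width=12, slack=1)

Answer: 2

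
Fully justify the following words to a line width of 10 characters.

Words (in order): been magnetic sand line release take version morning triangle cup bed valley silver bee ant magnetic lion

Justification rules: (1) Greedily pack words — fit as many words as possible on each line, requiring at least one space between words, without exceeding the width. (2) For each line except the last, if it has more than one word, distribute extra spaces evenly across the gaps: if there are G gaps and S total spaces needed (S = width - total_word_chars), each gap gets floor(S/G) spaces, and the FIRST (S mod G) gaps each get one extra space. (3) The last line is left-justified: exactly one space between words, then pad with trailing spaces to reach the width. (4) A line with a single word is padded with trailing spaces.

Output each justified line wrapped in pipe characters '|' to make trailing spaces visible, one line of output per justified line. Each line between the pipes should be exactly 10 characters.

Answer: |been      |
|magnetic  |
|sand  line|
|release   |
|take      |
|version   |
|morning   |
|triangle  |
|cup    bed|
|valley    |
|silver bee|
|ant       |
|magnetic  |
|lion      |

Derivation:
Line 1: ['been'] (min_width=4, slack=6)
Line 2: ['magnetic'] (min_width=8, slack=2)
Line 3: ['sand', 'line'] (min_width=9, slack=1)
Line 4: ['release'] (min_width=7, slack=3)
Line 5: ['take'] (min_width=4, slack=6)
Line 6: ['version'] (min_width=7, slack=3)
Line 7: ['morning'] (min_width=7, slack=3)
Line 8: ['triangle'] (min_width=8, slack=2)
Line 9: ['cup', 'bed'] (min_width=7, slack=3)
Line 10: ['valley'] (min_width=6, slack=4)
Line 11: ['silver', 'bee'] (min_width=10, slack=0)
Line 12: ['ant'] (min_width=3, slack=7)
Line 13: ['magnetic'] (min_width=8, slack=2)
Line 14: ['lion'] (min_width=4, slack=6)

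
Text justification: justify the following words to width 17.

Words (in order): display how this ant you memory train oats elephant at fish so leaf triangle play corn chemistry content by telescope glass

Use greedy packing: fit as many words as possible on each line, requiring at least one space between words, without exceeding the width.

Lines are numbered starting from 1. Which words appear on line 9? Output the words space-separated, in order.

Answer: glass

Derivation:
Line 1: ['display', 'how', 'this'] (min_width=16, slack=1)
Line 2: ['ant', 'you', 'memory'] (min_width=14, slack=3)
Line 3: ['train', 'oats'] (min_width=10, slack=7)
Line 4: ['elephant', 'at', 'fish'] (min_width=16, slack=1)
Line 5: ['so', 'leaf', 'triangle'] (min_width=16, slack=1)
Line 6: ['play', 'corn'] (min_width=9, slack=8)
Line 7: ['chemistry', 'content'] (min_width=17, slack=0)
Line 8: ['by', 'telescope'] (min_width=12, slack=5)
Line 9: ['glass'] (min_width=5, slack=12)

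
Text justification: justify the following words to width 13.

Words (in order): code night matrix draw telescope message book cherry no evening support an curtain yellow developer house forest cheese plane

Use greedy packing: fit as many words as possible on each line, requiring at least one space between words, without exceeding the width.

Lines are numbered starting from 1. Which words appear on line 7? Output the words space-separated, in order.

Line 1: ['code', 'night'] (min_width=10, slack=3)
Line 2: ['matrix', 'draw'] (min_width=11, slack=2)
Line 3: ['telescope'] (min_width=9, slack=4)
Line 4: ['message', 'book'] (min_width=12, slack=1)
Line 5: ['cherry', 'no'] (min_width=9, slack=4)
Line 6: ['evening'] (min_width=7, slack=6)
Line 7: ['support', 'an'] (min_width=10, slack=3)
Line 8: ['curtain'] (min_width=7, slack=6)
Line 9: ['yellow'] (min_width=6, slack=7)
Line 10: ['developer'] (min_width=9, slack=4)
Line 11: ['house', 'forest'] (min_width=12, slack=1)
Line 12: ['cheese', 'plane'] (min_width=12, slack=1)

Answer: support an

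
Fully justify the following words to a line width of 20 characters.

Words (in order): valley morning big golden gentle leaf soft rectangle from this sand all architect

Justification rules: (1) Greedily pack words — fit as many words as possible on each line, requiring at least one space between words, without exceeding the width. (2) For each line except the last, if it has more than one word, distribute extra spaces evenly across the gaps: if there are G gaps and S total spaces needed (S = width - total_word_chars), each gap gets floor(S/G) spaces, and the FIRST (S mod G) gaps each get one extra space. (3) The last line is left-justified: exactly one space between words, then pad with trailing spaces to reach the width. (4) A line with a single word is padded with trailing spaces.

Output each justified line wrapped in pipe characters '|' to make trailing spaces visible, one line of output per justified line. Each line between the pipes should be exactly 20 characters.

Answer: |valley  morning  big|
|golden  gentle  leaf|
|soft  rectangle from|
|this     sand    all|
|architect           |

Derivation:
Line 1: ['valley', 'morning', 'big'] (min_width=18, slack=2)
Line 2: ['golden', 'gentle', 'leaf'] (min_width=18, slack=2)
Line 3: ['soft', 'rectangle', 'from'] (min_width=19, slack=1)
Line 4: ['this', 'sand', 'all'] (min_width=13, slack=7)
Line 5: ['architect'] (min_width=9, slack=11)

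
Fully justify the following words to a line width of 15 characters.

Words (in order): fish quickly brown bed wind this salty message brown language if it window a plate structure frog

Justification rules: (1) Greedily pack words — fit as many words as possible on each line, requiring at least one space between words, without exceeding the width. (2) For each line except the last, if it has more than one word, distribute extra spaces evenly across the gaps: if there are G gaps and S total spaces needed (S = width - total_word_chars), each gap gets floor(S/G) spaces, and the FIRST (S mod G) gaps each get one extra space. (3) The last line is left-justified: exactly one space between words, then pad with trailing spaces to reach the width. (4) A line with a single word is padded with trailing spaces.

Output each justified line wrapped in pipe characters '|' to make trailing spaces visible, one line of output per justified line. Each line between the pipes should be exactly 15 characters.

Line 1: ['fish', 'quickly'] (min_width=12, slack=3)
Line 2: ['brown', 'bed', 'wind'] (min_width=14, slack=1)
Line 3: ['this', 'salty'] (min_width=10, slack=5)
Line 4: ['message', 'brown'] (min_width=13, slack=2)
Line 5: ['language', 'if', 'it'] (min_width=14, slack=1)
Line 6: ['window', 'a', 'plate'] (min_width=14, slack=1)
Line 7: ['structure', 'frog'] (min_width=14, slack=1)

Answer: |fish    quickly|
|brown  bed wind|
|this      salty|
|message   brown|
|language  if it|
|window  a plate|
|structure frog |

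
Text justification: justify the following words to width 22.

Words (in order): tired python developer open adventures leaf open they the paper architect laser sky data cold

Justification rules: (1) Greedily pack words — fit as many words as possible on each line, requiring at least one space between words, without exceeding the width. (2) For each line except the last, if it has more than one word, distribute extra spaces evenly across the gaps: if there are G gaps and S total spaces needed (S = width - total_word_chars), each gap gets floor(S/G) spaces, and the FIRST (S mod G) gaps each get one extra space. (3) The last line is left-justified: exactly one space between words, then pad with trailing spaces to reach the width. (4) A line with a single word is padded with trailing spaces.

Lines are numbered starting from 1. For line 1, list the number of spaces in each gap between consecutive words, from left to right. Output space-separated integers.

Line 1: ['tired', 'python', 'developer'] (min_width=22, slack=0)
Line 2: ['open', 'adventures', 'leaf'] (min_width=20, slack=2)
Line 3: ['open', 'they', 'the', 'paper'] (min_width=19, slack=3)
Line 4: ['architect', 'laser', 'sky'] (min_width=19, slack=3)
Line 5: ['data', 'cold'] (min_width=9, slack=13)

Answer: 1 1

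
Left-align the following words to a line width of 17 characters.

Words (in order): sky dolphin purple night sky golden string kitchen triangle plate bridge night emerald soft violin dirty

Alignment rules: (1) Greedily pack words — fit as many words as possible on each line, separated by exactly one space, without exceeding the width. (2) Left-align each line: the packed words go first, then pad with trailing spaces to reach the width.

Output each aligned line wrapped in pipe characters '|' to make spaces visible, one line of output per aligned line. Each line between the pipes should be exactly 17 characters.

Answer: |sky dolphin      |
|purple night sky |
|golden string    |
|kitchen triangle |
|plate bridge     |
|night emerald    |
|soft violin dirty|

Derivation:
Line 1: ['sky', 'dolphin'] (min_width=11, slack=6)
Line 2: ['purple', 'night', 'sky'] (min_width=16, slack=1)
Line 3: ['golden', 'string'] (min_width=13, slack=4)
Line 4: ['kitchen', 'triangle'] (min_width=16, slack=1)
Line 5: ['plate', 'bridge'] (min_width=12, slack=5)
Line 6: ['night', 'emerald'] (min_width=13, slack=4)
Line 7: ['soft', 'violin', 'dirty'] (min_width=17, slack=0)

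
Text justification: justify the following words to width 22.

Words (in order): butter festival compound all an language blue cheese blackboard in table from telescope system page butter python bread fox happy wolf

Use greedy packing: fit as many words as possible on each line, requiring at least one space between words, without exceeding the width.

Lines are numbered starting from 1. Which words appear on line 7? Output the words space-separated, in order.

Line 1: ['butter', 'festival'] (min_width=15, slack=7)
Line 2: ['compound', 'all', 'an'] (min_width=15, slack=7)
Line 3: ['language', 'blue', 'cheese'] (min_width=20, slack=2)
Line 4: ['blackboard', 'in', 'table'] (min_width=19, slack=3)
Line 5: ['from', 'telescope', 'system'] (min_width=21, slack=1)
Line 6: ['page', 'butter', 'python'] (min_width=18, slack=4)
Line 7: ['bread', 'fox', 'happy', 'wolf'] (min_width=20, slack=2)

Answer: bread fox happy wolf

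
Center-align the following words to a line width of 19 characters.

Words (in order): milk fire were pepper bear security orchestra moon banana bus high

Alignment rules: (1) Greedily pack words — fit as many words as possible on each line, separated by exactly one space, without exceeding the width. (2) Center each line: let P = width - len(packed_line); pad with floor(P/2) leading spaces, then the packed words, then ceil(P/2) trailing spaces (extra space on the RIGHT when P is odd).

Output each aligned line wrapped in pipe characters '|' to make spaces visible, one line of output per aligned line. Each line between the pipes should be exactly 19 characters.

Answer: |  milk fire were   |
|    pepper bear    |
|security orchestra |
|  moon banana bus  |
|       high        |

Derivation:
Line 1: ['milk', 'fire', 'were'] (min_width=14, slack=5)
Line 2: ['pepper', 'bear'] (min_width=11, slack=8)
Line 3: ['security', 'orchestra'] (min_width=18, slack=1)
Line 4: ['moon', 'banana', 'bus'] (min_width=15, slack=4)
Line 5: ['high'] (min_width=4, slack=15)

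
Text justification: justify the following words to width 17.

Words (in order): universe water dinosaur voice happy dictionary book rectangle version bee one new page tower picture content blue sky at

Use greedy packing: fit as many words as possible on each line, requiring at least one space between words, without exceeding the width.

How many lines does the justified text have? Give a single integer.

Answer: 8

Derivation:
Line 1: ['universe', 'water'] (min_width=14, slack=3)
Line 2: ['dinosaur', 'voice'] (min_width=14, slack=3)
Line 3: ['happy', 'dictionary'] (min_width=16, slack=1)
Line 4: ['book', 'rectangle'] (min_width=14, slack=3)
Line 5: ['version', 'bee', 'one'] (min_width=15, slack=2)
Line 6: ['new', 'page', 'tower'] (min_width=14, slack=3)
Line 7: ['picture', 'content'] (min_width=15, slack=2)
Line 8: ['blue', 'sky', 'at'] (min_width=11, slack=6)
Total lines: 8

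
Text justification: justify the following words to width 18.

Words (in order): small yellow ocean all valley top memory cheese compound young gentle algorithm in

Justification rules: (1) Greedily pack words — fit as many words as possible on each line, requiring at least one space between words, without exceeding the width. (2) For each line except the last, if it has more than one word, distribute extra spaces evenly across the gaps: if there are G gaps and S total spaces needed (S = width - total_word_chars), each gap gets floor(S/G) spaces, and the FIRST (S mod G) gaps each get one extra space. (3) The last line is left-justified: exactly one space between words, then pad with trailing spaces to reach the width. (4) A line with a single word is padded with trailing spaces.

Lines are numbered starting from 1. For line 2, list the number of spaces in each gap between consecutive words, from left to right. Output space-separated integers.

Answer: 3 3

Derivation:
Line 1: ['small', 'yellow', 'ocean'] (min_width=18, slack=0)
Line 2: ['all', 'valley', 'top'] (min_width=14, slack=4)
Line 3: ['memory', 'cheese'] (min_width=13, slack=5)
Line 4: ['compound', 'young'] (min_width=14, slack=4)
Line 5: ['gentle', 'algorithm'] (min_width=16, slack=2)
Line 6: ['in'] (min_width=2, slack=16)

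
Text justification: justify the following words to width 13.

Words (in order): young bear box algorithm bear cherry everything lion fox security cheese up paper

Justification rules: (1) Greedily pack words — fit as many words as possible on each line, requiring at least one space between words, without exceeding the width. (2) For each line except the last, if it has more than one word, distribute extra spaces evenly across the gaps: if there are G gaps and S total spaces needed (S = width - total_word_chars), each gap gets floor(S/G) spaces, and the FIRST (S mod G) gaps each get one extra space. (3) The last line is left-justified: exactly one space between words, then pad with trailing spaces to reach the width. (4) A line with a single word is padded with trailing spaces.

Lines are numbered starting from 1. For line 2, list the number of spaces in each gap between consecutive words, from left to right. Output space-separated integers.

Line 1: ['young', 'bear'] (min_width=10, slack=3)
Line 2: ['box', 'algorithm'] (min_width=13, slack=0)
Line 3: ['bear', 'cherry'] (min_width=11, slack=2)
Line 4: ['everything'] (min_width=10, slack=3)
Line 5: ['lion', 'fox'] (min_width=8, slack=5)
Line 6: ['security'] (min_width=8, slack=5)
Line 7: ['cheese', 'up'] (min_width=9, slack=4)
Line 8: ['paper'] (min_width=5, slack=8)

Answer: 1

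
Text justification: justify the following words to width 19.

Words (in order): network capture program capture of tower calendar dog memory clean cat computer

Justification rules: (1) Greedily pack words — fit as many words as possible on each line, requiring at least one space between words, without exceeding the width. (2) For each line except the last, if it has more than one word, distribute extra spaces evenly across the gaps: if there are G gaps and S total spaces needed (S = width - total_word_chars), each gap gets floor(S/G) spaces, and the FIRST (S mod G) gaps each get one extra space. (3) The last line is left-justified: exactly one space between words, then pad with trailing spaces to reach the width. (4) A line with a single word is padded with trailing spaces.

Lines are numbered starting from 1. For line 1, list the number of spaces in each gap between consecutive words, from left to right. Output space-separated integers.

Line 1: ['network', 'capture'] (min_width=15, slack=4)
Line 2: ['program', 'capture', 'of'] (min_width=18, slack=1)
Line 3: ['tower', 'calendar', 'dog'] (min_width=18, slack=1)
Line 4: ['memory', 'clean', 'cat'] (min_width=16, slack=3)
Line 5: ['computer'] (min_width=8, slack=11)

Answer: 5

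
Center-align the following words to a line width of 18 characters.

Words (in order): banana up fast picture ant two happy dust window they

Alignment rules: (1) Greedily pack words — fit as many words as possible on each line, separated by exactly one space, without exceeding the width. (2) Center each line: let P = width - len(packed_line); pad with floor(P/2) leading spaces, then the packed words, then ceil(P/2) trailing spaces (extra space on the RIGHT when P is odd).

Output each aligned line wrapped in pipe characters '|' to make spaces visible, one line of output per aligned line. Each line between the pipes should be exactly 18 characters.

Answer: |  banana up fast  |
| picture ant two  |
|happy dust window |
|       they       |

Derivation:
Line 1: ['banana', 'up', 'fast'] (min_width=14, slack=4)
Line 2: ['picture', 'ant', 'two'] (min_width=15, slack=3)
Line 3: ['happy', 'dust', 'window'] (min_width=17, slack=1)
Line 4: ['they'] (min_width=4, slack=14)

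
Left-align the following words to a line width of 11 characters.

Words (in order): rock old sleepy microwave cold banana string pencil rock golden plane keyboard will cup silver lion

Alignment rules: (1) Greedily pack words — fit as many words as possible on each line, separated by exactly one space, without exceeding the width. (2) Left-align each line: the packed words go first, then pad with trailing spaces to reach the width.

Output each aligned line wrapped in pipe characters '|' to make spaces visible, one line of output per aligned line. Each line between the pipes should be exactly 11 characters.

Line 1: ['rock', 'old'] (min_width=8, slack=3)
Line 2: ['sleepy'] (min_width=6, slack=5)
Line 3: ['microwave'] (min_width=9, slack=2)
Line 4: ['cold', 'banana'] (min_width=11, slack=0)
Line 5: ['string'] (min_width=6, slack=5)
Line 6: ['pencil', 'rock'] (min_width=11, slack=0)
Line 7: ['golden'] (min_width=6, slack=5)
Line 8: ['plane'] (min_width=5, slack=6)
Line 9: ['keyboard'] (min_width=8, slack=3)
Line 10: ['will', 'cup'] (min_width=8, slack=3)
Line 11: ['silver', 'lion'] (min_width=11, slack=0)

Answer: |rock old   |
|sleepy     |
|microwave  |
|cold banana|
|string     |
|pencil rock|
|golden     |
|plane      |
|keyboard   |
|will cup   |
|silver lion|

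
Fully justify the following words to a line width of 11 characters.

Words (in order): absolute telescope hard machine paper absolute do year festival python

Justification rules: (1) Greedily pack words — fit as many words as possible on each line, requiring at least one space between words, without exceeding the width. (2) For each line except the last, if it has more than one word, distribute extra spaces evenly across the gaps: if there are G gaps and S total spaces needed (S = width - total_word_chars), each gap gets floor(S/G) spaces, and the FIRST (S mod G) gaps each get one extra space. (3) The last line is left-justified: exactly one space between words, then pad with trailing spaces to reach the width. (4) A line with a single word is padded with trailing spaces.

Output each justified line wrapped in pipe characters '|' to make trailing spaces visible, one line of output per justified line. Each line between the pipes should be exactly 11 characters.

Answer: |absolute   |
|telescope  |
|hard       |
|machine    |
|paper      |
|absolute do|
|year       |
|festival   |
|python     |

Derivation:
Line 1: ['absolute'] (min_width=8, slack=3)
Line 2: ['telescope'] (min_width=9, slack=2)
Line 3: ['hard'] (min_width=4, slack=7)
Line 4: ['machine'] (min_width=7, slack=4)
Line 5: ['paper'] (min_width=5, slack=6)
Line 6: ['absolute', 'do'] (min_width=11, slack=0)
Line 7: ['year'] (min_width=4, slack=7)
Line 8: ['festival'] (min_width=8, slack=3)
Line 9: ['python'] (min_width=6, slack=5)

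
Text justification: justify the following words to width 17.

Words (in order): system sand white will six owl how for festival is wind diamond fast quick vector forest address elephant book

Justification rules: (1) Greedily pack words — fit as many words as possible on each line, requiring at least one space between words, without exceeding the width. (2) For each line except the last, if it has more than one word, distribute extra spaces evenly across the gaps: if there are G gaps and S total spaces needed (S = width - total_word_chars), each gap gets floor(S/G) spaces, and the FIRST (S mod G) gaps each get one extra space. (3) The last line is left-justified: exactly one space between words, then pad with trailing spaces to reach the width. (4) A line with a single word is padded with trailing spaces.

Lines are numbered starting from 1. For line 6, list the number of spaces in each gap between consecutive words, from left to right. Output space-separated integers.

Answer: 4

Derivation:
Line 1: ['system', 'sand', 'white'] (min_width=17, slack=0)
Line 2: ['will', 'six', 'owl', 'how'] (min_width=16, slack=1)
Line 3: ['for', 'festival', 'is'] (min_width=15, slack=2)
Line 4: ['wind', 'diamond', 'fast'] (min_width=17, slack=0)
Line 5: ['quick', 'vector'] (min_width=12, slack=5)
Line 6: ['forest', 'address'] (min_width=14, slack=3)
Line 7: ['elephant', 'book'] (min_width=13, slack=4)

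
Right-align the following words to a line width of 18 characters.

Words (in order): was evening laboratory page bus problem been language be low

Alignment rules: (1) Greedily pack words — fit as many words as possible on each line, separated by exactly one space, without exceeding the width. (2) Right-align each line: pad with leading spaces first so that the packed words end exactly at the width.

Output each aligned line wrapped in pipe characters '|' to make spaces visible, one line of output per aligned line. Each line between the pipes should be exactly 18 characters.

Answer: |       was evening|
|   laboratory page|
|  bus problem been|
|   language be low|

Derivation:
Line 1: ['was', 'evening'] (min_width=11, slack=7)
Line 2: ['laboratory', 'page'] (min_width=15, slack=3)
Line 3: ['bus', 'problem', 'been'] (min_width=16, slack=2)
Line 4: ['language', 'be', 'low'] (min_width=15, slack=3)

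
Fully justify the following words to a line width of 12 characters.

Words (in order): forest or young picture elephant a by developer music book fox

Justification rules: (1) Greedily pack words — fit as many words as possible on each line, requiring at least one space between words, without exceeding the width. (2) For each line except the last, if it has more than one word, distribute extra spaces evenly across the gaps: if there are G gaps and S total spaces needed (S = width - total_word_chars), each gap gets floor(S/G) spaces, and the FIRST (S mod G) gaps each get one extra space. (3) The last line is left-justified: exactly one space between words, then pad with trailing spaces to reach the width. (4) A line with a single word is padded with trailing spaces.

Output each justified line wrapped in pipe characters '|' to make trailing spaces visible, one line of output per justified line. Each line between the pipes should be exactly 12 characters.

Line 1: ['forest', 'or'] (min_width=9, slack=3)
Line 2: ['young'] (min_width=5, slack=7)
Line 3: ['picture'] (min_width=7, slack=5)
Line 4: ['elephant', 'a'] (min_width=10, slack=2)
Line 5: ['by', 'developer'] (min_width=12, slack=0)
Line 6: ['music', 'book'] (min_width=10, slack=2)
Line 7: ['fox'] (min_width=3, slack=9)

Answer: |forest    or|
|young       |
|picture     |
|elephant   a|
|by developer|
|music   book|
|fox         |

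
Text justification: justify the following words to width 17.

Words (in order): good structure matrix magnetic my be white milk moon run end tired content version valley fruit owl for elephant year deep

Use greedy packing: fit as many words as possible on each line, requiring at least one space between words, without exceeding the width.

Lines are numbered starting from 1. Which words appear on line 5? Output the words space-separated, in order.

Answer: tired content

Derivation:
Line 1: ['good', 'structure'] (min_width=14, slack=3)
Line 2: ['matrix', 'magnetic'] (min_width=15, slack=2)
Line 3: ['my', 'be', 'white', 'milk'] (min_width=16, slack=1)
Line 4: ['moon', 'run', 'end'] (min_width=12, slack=5)
Line 5: ['tired', 'content'] (min_width=13, slack=4)
Line 6: ['version', 'valley'] (min_width=14, slack=3)
Line 7: ['fruit', 'owl', 'for'] (min_width=13, slack=4)
Line 8: ['elephant', 'year'] (min_width=13, slack=4)
Line 9: ['deep'] (min_width=4, slack=13)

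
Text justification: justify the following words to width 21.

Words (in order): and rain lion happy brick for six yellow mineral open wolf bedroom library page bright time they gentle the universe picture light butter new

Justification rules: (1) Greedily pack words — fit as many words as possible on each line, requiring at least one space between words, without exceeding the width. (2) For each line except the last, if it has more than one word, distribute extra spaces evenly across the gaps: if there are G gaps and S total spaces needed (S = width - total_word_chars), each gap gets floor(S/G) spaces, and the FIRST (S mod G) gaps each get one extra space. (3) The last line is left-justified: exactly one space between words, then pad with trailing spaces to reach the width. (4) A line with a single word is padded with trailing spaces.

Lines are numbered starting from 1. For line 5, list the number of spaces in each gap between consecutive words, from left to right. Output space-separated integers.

Line 1: ['and', 'rain', 'lion', 'happy'] (min_width=19, slack=2)
Line 2: ['brick', 'for', 'six', 'yellow'] (min_width=20, slack=1)
Line 3: ['mineral', 'open', 'wolf'] (min_width=17, slack=4)
Line 4: ['bedroom', 'library', 'page'] (min_width=20, slack=1)
Line 5: ['bright', 'time', 'they'] (min_width=16, slack=5)
Line 6: ['gentle', 'the', 'universe'] (min_width=19, slack=2)
Line 7: ['picture', 'light', 'butter'] (min_width=20, slack=1)
Line 8: ['new'] (min_width=3, slack=18)

Answer: 4 3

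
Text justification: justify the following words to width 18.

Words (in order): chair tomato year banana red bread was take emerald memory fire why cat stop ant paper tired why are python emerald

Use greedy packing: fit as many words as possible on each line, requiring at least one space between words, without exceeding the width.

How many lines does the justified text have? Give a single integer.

Answer: 7

Derivation:
Line 1: ['chair', 'tomato', 'year'] (min_width=17, slack=1)
Line 2: ['banana', 'red', 'bread'] (min_width=16, slack=2)
Line 3: ['was', 'take', 'emerald'] (min_width=16, slack=2)
Line 4: ['memory', 'fire', 'why'] (min_width=15, slack=3)
Line 5: ['cat', 'stop', 'ant', 'paper'] (min_width=18, slack=0)
Line 6: ['tired', 'why', 'are'] (min_width=13, slack=5)
Line 7: ['python', 'emerald'] (min_width=14, slack=4)
Total lines: 7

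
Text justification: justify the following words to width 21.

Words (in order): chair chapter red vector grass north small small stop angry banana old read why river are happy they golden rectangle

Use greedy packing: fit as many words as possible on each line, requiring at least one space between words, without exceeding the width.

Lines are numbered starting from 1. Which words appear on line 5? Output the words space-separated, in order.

Line 1: ['chair', 'chapter', 'red'] (min_width=17, slack=4)
Line 2: ['vector', 'grass', 'north'] (min_width=18, slack=3)
Line 3: ['small', 'small', 'stop'] (min_width=16, slack=5)
Line 4: ['angry', 'banana', 'old', 'read'] (min_width=21, slack=0)
Line 5: ['why', 'river', 'are', 'happy'] (min_width=19, slack=2)
Line 6: ['they', 'golden', 'rectangle'] (min_width=21, slack=0)

Answer: why river are happy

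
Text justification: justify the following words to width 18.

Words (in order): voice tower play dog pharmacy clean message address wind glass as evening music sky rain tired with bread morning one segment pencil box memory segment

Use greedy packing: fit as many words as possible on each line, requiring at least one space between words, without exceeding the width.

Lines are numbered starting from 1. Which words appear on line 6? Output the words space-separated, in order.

Line 1: ['voice', 'tower', 'play'] (min_width=16, slack=2)
Line 2: ['dog', 'pharmacy', 'clean'] (min_width=18, slack=0)
Line 3: ['message', 'address'] (min_width=15, slack=3)
Line 4: ['wind', 'glass', 'as'] (min_width=13, slack=5)
Line 5: ['evening', 'music', 'sky'] (min_width=17, slack=1)
Line 6: ['rain', 'tired', 'with'] (min_width=15, slack=3)
Line 7: ['bread', 'morning', 'one'] (min_width=17, slack=1)
Line 8: ['segment', 'pencil', 'box'] (min_width=18, slack=0)
Line 9: ['memory', 'segment'] (min_width=14, slack=4)

Answer: rain tired with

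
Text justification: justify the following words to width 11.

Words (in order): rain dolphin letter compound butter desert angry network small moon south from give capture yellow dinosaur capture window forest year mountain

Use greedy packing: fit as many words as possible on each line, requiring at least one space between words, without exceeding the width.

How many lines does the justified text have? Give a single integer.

Line 1: ['rain'] (min_width=4, slack=7)
Line 2: ['dolphin'] (min_width=7, slack=4)
Line 3: ['letter'] (min_width=6, slack=5)
Line 4: ['compound'] (min_width=8, slack=3)
Line 5: ['butter'] (min_width=6, slack=5)
Line 6: ['desert'] (min_width=6, slack=5)
Line 7: ['angry'] (min_width=5, slack=6)
Line 8: ['network'] (min_width=7, slack=4)
Line 9: ['small', 'moon'] (min_width=10, slack=1)
Line 10: ['south', 'from'] (min_width=10, slack=1)
Line 11: ['give'] (min_width=4, slack=7)
Line 12: ['capture'] (min_width=7, slack=4)
Line 13: ['yellow'] (min_width=6, slack=5)
Line 14: ['dinosaur'] (min_width=8, slack=3)
Line 15: ['capture'] (min_width=7, slack=4)
Line 16: ['window'] (min_width=6, slack=5)
Line 17: ['forest', 'year'] (min_width=11, slack=0)
Line 18: ['mountain'] (min_width=8, slack=3)
Total lines: 18

Answer: 18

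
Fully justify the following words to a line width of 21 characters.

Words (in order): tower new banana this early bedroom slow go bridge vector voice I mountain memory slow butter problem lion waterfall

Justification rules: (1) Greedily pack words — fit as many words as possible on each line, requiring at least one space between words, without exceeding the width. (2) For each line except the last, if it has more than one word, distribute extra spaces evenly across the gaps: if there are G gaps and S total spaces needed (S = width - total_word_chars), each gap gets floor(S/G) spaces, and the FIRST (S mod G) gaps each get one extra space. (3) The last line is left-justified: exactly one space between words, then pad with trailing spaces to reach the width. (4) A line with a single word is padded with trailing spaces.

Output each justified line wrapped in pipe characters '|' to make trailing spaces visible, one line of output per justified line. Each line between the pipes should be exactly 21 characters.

Answer: |tower new banana this|
|early bedroom slow go|
|bridge vector voice I|
|mountain  memory slow|
|butter  problem  lion|
|waterfall            |

Derivation:
Line 1: ['tower', 'new', 'banana', 'this'] (min_width=21, slack=0)
Line 2: ['early', 'bedroom', 'slow', 'go'] (min_width=21, slack=0)
Line 3: ['bridge', 'vector', 'voice', 'I'] (min_width=21, slack=0)
Line 4: ['mountain', 'memory', 'slow'] (min_width=20, slack=1)
Line 5: ['butter', 'problem', 'lion'] (min_width=19, slack=2)
Line 6: ['waterfall'] (min_width=9, slack=12)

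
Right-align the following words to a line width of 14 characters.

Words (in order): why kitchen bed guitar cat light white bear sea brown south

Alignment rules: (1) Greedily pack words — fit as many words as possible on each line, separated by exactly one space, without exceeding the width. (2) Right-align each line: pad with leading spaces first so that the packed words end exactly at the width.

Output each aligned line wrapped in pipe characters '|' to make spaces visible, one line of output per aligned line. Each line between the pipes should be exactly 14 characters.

Line 1: ['why', 'kitchen'] (min_width=11, slack=3)
Line 2: ['bed', 'guitar', 'cat'] (min_width=14, slack=0)
Line 3: ['light', 'white'] (min_width=11, slack=3)
Line 4: ['bear', 'sea', 'brown'] (min_width=14, slack=0)
Line 5: ['south'] (min_width=5, slack=9)

Answer: |   why kitchen|
|bed guitar cat|
|   light white|
|bear sea brown|
|         south|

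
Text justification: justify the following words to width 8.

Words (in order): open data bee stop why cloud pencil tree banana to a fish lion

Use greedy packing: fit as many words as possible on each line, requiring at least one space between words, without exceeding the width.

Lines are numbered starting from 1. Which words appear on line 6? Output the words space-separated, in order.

Line 1: ['open'] (min_width=4, slack=4)
Line 2: ['data', 'bee'] (min_width=8, slack=0)
Line 3: ['stop', 'why'] (min_width=8, slack=0)
Line 4: ['cloud'] (min_width=5, slack=3)
Line 5: ['pencil'] (min_width=6, slack=2)
Line 6: ['tree'] (min_width=4, slack=4)
Line 7: ['banana'] (min_width=6, slack=2)
Line 8: ['to', 'a'] (min_width=4, slack=4)
Line 9: ['fish'] (min_width=4, slack=4)
Line 10: ['lion'] (min_width=4, slack=4)

Answer: tree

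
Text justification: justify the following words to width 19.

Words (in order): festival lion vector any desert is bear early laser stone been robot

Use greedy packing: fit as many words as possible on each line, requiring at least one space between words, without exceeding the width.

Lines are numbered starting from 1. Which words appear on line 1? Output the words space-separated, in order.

Answer: festival lion

Derivation:
Line 1: ['festival', 'lion'] (min_width=13, slack=6)
Line 2: ['vector', 'any', 'desert'] (min_width=17, slack=2)
Line 3: ['is', 'bear', 'early', 'laser'] (min_width=19, slack=0)
Line 4: ['stone', 'been', 'robot'] (min_width=16, slack=3)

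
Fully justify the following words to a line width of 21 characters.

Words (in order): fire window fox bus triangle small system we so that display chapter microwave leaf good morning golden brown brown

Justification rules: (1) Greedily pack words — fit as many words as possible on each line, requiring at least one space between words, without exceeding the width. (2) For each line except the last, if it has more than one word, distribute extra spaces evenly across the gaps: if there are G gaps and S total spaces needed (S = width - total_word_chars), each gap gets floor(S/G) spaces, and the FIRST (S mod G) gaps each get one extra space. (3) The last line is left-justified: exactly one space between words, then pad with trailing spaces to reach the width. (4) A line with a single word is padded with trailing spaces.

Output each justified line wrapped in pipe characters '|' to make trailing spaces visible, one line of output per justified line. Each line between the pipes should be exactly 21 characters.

Line 1: ['fire', 'window', 'fox', 'bus'] (min_width=19, slack=2)
Line 2: ['triangle', 'small', 'system'] (min_width=21, slack=0)
Line 3: ['we', 'so', 'that', 'display'] (min_width=18, slack=3)
Line 4: ['chapter', 'microwave'] (min_width=17, slack=4)
Line 5: ['leaf', 'good', 'morning'] (min_width=17, slack=4)
Line 6: ['golden', 'brown', 'brown'] (min_width=18, slack=3)

Answer: |fire  window  fox bus|
|triangle small system|
|we  so  that  display|
|chapter     microwave|
|leaf   good   morning|
|golden brown brown   |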